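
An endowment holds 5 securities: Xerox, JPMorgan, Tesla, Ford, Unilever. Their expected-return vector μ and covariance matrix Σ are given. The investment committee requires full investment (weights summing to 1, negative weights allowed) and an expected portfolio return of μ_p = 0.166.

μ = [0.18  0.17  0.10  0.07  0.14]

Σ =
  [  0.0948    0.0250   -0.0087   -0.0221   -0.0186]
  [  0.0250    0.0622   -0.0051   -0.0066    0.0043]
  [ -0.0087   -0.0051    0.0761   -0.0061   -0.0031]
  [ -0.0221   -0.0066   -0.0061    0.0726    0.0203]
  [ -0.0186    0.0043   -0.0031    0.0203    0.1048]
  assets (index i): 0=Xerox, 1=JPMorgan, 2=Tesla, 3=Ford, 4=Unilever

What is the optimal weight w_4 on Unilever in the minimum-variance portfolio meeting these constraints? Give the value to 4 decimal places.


p=Σ⁻¹μ = [2.1605  2.0917  1.8845  1.5838  1.3825]
q=Σ⁻¹𝟙 = [14.7335  12.9659  17.5268  18.5180  8.5564]
a=μᵀp=1.237353  b=𝟙ᵀp=9.103050  c=𝟙ᵀq=72.300470  D=ac−b²=6.595686
λ₁=(c·0.166−b)/D = (72.300470·0.166−9.103050)/6.595686 = 0.439504
λ₂=(a−b·0.166)/D = (1.237353−9.103050·0.166)/6.595686 = -0.041505
w* = 0.439504·p + -0.041505·q:
  w_0 = 0.439504·2.1605 + -0.041505·14.7335 = 0.3380  (Xerox)
  w_1 = 0.439504·2.0917 + -0.041505·12.9659 = 0.3812  (JPMorgan)
  w_2 = 0.439504·1.8845 + -0.041505·17.5268 = 0.1008  (Tesla)
  w_3 = 0.439504·1.5838 + -0.041505·18.5180 = -0.0725  (Ford)
  w_4 = 0.439504·1.3825 + -0.041505·8.5564 = 0.2525  (Unilever)
Σw_i=1.0000  μᵀw=0.1660
σ²=wᵀΣw=λ₁·μ_p+λ₂ = 0.439504·0.166 + -0.041505 = 0.031453 ≈ 0.0315

0.2525


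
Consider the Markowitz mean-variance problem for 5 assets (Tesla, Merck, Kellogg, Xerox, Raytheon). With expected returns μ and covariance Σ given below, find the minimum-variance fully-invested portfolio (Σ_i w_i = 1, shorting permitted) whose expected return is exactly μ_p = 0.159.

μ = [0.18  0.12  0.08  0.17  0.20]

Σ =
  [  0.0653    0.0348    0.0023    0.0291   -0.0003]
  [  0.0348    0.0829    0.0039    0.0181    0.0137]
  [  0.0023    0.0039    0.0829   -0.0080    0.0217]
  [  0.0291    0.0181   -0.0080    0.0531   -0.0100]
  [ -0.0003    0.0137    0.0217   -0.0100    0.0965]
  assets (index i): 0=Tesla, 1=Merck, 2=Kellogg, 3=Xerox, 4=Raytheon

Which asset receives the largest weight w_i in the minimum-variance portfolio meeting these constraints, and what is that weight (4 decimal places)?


g=Σ⁻¹μ = [1.5680  -0.2620  0.6219  2.9548  2.2810]
h=Σ⁻¹𝟙 = [4.6332  4.0780  11.1012  18.3082  9.1990]
a=μᵀg=1.259051  b=𝟙ᵀg=7.163616  c=𝟙ᵀh=47.319514  D=ac−b²=8.260288
λ₁=(c·0.159−b)/D = (47.319514·0.159−7.163616)/8.260288 = 0.043605
λ₂=(a−b·0.159)/D = (1.259051−7.163616·0.159)/8.260288 = 0.014532
w* = 0.043605·g + 0.014532·h:
  w_0 = 0.043605·1.5680 + 0.014532·4.6332 = 0.1357  (Tesla)
  w_1 = 0.043605·-0.2620 + 0.014532·4.0780 = 0.0478  (Merck)
  w_2 = 0.043605·0.6219 + 0.014532·11.1012 = 0.1884  (Kellogg)
  w_3 = 0.043605·2.9548 + 0.014532·18.3082 = 0.3949  (Xerox)
  w_4 = 0.043605·2.2810 + 0.014532·9.1990 = 0.2331  (Raytheon)
Σw_i=1.0000  μᵀw=0.1590
σ²=wᵀΣw=λ₁·μ_p+λ₂ = 0.043605·0.159 + 0.014532 = 0.021465 ≈ 0.0215

Xerox (0.3949)


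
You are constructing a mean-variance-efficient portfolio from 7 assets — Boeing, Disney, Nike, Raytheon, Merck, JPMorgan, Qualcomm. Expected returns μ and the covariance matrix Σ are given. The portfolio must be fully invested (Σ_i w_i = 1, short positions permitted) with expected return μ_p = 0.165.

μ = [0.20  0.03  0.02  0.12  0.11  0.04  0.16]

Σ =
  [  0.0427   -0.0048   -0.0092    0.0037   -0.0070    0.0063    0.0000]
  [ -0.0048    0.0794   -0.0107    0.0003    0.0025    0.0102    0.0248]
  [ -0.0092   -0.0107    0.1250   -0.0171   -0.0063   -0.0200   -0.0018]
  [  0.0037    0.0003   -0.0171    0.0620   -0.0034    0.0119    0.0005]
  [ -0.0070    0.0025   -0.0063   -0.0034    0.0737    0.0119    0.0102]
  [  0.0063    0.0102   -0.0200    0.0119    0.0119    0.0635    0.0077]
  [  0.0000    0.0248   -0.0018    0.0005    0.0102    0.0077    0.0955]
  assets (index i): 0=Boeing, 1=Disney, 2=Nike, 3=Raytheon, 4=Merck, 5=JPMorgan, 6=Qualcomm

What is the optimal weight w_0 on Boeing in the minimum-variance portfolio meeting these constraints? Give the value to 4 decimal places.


0.5041

g=Σ⁻¹μ = [5.1603  0.3729  0.8831  2.0870  2.0444  -0.6096  1.4151]
h=Σ⁻¹𝟙 = [28.0691  13.2147  15.9470  17.9013  15.8616  8.9502  4.8306]
a=μᵀg=1.738249  b=𝟙ᵀg=11.353045  c=𝟙ᵀh=104.774559  D=ac−b²=53.232639
λ₁=(c·0.165−b)/D = (104.774559·0.165−11.353045)/53.232639 = 0.111487
λ₂=(a−b·0.165)/D = (1.738249−11.353045·0.165)/53.232639 = -0.002536
w* = 0.111487·g + -0.002536·h:
  w_0 = 0.111487·5.1603 + -0.002536·28.0691 = 0.5041  (Boeing)
  w_1 = 0.111487·0.3729 + -0.002536·13.2147 = 0.0081  (Disney)
  w_2 = 0.111487·0.8831 + -0.002536·15.9470 = 0.0580  (Nike)
  w_3 = 0.111487·2.0870 + -0.002536·17.9013 = 0.1873  (Raytheon)
  w_4 = 0.111487·2.0444 + -0.002536·15.8616 = 0.1877  (Merck)
  w_5 = 0.111487·-0.6096 + -0.002536·8.9502 = -0.0907  (JPMorgan)
  w_6 = 0.111487·1.4151 + -0.002536·4.8306 = 0.1455  (Qualcomm)
Σw_i=1.0000  μᵀw=0.1650
σ²=wᵀΣw=λ₁·μ_p+λ₂ = 0.111487·0.165 + -0.002536 = 0.015859 ≈ 0.0159


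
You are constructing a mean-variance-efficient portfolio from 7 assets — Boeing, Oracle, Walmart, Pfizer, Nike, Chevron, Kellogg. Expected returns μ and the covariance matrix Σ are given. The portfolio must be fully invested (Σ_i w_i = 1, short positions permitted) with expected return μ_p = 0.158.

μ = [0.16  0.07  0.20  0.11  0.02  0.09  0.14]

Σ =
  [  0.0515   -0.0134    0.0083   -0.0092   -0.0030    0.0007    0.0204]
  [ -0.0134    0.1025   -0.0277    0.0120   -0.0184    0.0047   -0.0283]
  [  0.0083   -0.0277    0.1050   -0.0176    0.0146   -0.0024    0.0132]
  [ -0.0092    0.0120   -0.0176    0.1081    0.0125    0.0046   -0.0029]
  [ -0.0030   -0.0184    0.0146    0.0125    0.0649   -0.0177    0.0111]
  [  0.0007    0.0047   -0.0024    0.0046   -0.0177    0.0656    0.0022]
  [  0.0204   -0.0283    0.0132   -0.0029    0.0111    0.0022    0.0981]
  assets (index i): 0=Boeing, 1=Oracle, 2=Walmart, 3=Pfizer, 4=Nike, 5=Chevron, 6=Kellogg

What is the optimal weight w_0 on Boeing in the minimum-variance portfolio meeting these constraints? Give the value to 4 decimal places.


0.3367

x=Σ⁻¹μ = [3.0806  1.8050  2.2207  1.3699  0.3763  1.2637  0.9780]
y=Σ⁻¹𝟙 = [22.4096  19.7550  10.6817  7.5059  22.2271  19.2140  7.0712]
a=μᵀx=1.472247  b=𝟙ᵀx=11.094139  c=𝟙ᵀy=108.864513  D=ac−b²=37.195507
λ₁=(c·0.158−b)/D = (108.864513·0.158−11.094139)/37.195507 = 0.164172
λ₂=(a−b·0.158)/D = (1.472247−11.094139·0.158)/37.195507 = -0.007545
w* = 0.164172·x + -0.007545·y:
  w_0 = 0.164172·3.0806 + -0.007545·22.4096 = 0.3367  (Boeing)
  w_1 = 0.164172·1.8050 + -0.007545·19.7550 = 0.1473  (Oracle)
  w_2 = 0.164172·2.2207 + -0.007545·10.6817 = 0.2840  (Walmart)
  w_3 = 0.164172·1.3699 + -0.007545·7.5059 = 0.1683  (Pfizer)
  w_4 = 0.164172·0.3763 + -0.007545·22.2271 = -0.1059  (Nike)
  w_5 = 0.164172·1.2637 + -0.007545·19.2140 = 0.0625  (Chevron)
  w_6 = 0.164172·0.9780 + -0.007545·7.0712 = 0.1072  (Kellogg)
Σw_i=1.0000  μᵀw=0.1580
σ²=wᵀΣw=λ₁·μ_p+λ₂ = 0.164172·0.158 + -0.007545 = 0.018394 ≈ 0.0184


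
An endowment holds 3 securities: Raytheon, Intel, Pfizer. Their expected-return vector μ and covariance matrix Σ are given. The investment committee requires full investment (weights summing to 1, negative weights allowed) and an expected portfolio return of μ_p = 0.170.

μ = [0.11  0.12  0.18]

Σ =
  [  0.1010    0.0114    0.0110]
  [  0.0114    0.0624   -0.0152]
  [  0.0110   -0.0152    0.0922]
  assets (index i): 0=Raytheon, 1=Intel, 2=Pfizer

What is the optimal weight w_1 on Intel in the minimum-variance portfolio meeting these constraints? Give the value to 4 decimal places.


p=Σ⁻¹μ = [0.5736  2.3725  2.2750]
q=Σ⁻¹𝟙 = [6.4451  18.0268  13.0489]
a=μᵀp=0.757280  b=𝟙ᵀp=5.220978  c=𝟙ᵀq=37.520787  D=ac−b²=1.155124
λ₁=(c·0.170−b)/D = (37.520787·0.170−5.220978)/1.155124 = 1.002105
λ₂=(a−b·0.170)/D = (0.757280−5.220978·0.170)/1.155124 = -0.112790
w* = 1.002105·p + -0.112790·q:
  w_0 = 1.002105·0.5736 + -0.112790·6.4451 = -0.1522  (Raytheon)
  w_1 = 1.002105·2.3725 + -0.112790·18.0268 = 0.3442  (Intel)
  w_2 = 1.002105·2.2750 + -0.112790·13.0489 = 0.8080  (Pfizer)
Σw_i=1.0000  μᵀw=0.1700
σ²=wᵀΣw=λ₁·μ_p+λ₂ = 1.002105·0.170 + -0.112790 = 0.057568 ≈ 0.0576

0.3442


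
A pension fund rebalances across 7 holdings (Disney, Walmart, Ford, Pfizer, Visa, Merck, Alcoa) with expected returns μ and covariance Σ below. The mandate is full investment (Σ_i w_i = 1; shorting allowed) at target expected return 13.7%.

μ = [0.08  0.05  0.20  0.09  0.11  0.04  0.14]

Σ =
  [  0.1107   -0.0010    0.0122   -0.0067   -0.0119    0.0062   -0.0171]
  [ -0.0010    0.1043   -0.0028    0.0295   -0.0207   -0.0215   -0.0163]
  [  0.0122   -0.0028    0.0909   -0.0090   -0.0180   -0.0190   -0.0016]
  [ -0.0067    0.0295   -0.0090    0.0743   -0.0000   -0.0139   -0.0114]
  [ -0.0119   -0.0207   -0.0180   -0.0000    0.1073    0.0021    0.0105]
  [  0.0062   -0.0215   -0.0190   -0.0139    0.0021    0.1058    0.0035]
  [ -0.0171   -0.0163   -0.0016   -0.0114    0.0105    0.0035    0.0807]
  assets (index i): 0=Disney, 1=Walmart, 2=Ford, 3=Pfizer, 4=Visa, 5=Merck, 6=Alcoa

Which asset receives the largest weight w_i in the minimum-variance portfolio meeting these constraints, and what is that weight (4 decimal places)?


x=Σ⁻¹μ = [0.9661  0.9409  2.8710  1.8268  1.5582  1.1648  2.1913]
y=Σ⁻¹𝟙 = [11.5807  14.4531  18.1139  16.7547  14.3590  16.2867  17.9161]
a=μᵀx=1.387715  b=𝟙ᵀx=11.519027  c=𝟙ᵀy=109.464260  D=ac−b²=19.217216
λ₁=(c·0.137−b)/D = (109.464260·0.137−11.519027)/19.217216 = 0.180962
λ₂=(a−b·0.137)/D = (1.387715−11.519027·0.137)/19.217216 = -0.009907
w* = 0.180962·x + -0.009907·y:
  w_0 = 0.180962·0.9661 + -0.009907·11.5807 = 0.0601  (Disney)
  w_1 = 0.180962·0.9409 + -0.009907·14.4531 = 0.0271  (Walmart)
  w_2 = 0.180962·2.8710 + -0.009907·18.1139 = 0.3401  (Ford)
  w_3 = 0.180962·1.8268 + -0.009907·16.7547 = 0.1646  (Pfizer)
  w_4 = 0.180962·1.5582 + -0.009907·14.3590 = 0.1397  (Visa)
  w_5 = 0.180962·1.1648 + -0.009907·16.2867 = 0.0494  (Merck)
  w_6 = 0.180962·2.1913 + -0.009907·17.9161 = 0.2190  (Alcoa)
Σw_i=1.0000  μᵀw=0.1370
σ²=wᵀΣw=λ₁·μ_p+λ₂ = 0.180962·0.137 + -0.009907 = 0.014884 ≈ 0.0149

Ford (0.3401)


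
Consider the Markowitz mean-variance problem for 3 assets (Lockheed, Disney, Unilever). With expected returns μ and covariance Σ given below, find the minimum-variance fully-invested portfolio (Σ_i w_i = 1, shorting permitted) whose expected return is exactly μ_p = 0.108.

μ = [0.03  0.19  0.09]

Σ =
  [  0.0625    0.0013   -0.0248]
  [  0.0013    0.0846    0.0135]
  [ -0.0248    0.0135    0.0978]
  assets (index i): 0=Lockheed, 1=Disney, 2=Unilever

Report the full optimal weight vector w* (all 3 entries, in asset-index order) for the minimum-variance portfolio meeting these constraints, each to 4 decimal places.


x=Σ⁻¹μ = [0.7630  2.1027  0.8235]
y=Σ⁻¹𝟙 = [21.5291  9.1891  14.4158]
a=μᵀx=0.496523  b=𝟙ᵀx=3.689227  c=𝟙ᵀy=45.134002  D=ac−b²=8.799654
λ₁=(c·0.108−b)/D = (45.134002·0.108−3.689227)/8.799654 = 0.134692
λ₂=(a−b·0.108)/D = (0.496523−3.689227·0.108)/8.799654 = 0.011147
w* = 0.134692·x + 0.011147·y:
  w_0 = 0.134692·0.7630 + 0.011147·21.5291 = 0.3427  (Lockheed)
  w_1 = 0.134692·2.1027 + 0.011147·9.1891 = 0.3856  (Disney)
  w_2 = 0.134692·0.8235 + 0.011147·14.4158 = 0.2716  (Unilever)
Σw_i=1.0000  μᵀw=0.1080
σ²=wᵀΣw=λ₁·μ_p+λ₂ = 0.134692·0.108 + 0.011147 = 0.025693 ≈ 0.0257

0.3427  0.3856  0.2716


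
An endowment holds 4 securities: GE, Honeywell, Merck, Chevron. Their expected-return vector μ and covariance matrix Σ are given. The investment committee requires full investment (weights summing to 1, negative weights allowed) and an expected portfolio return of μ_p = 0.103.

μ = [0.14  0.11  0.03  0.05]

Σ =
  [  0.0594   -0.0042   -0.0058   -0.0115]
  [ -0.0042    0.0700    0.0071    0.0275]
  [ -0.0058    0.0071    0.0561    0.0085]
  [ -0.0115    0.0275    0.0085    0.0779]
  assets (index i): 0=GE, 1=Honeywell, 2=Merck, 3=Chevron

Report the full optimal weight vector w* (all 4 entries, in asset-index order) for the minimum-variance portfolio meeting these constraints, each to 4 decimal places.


0.4602  0.2500  0.1710  0.1188

u=Σ⁻¹μ = [2.6010  1.5005  0.5476  0.4364]
v=Σ⁻¹𝟙 = [21.2657  9.6119  17.1850  10.7080]
a=μᵀu=0.567437  b=𝟙ᵀu=5.085464  c=𝟙ᵀv=58.770675  D=ac−b²=7.486707
λ₁=(c·0.103−b)/D = (58.770675·0.103−5.085464)/7.486707 = 0.129285
λ₂=(a−b·0.103)/D = (0.567437−5.085464·0.103)/7.486707 = 0.005828
w* = 0.129285·u + 0.005828·v:
  w_0 = 0.129285·2.6010 + 0.005828·21.2657 = 0.4602  (GE)
  w_1 = 0.129285·1.5005 + 0.005828·9.6119 = 0.2500  (Honeywell)
  w_2 = 0.129285·0.5476 + 0.005828·17.1850 = 0.1710  (Merck)
  w_3 = 0.129285·0.4364 + 0.005828·10.7080 = 0.1188  (Chevron)
Σw_i=1.0000  μᵀw=0.1030
σ²=wᵀΣw=λ₁·μ_p+λ₂ = 0.129285·0.103 + 0.005828 = 0.019145 ≈ 0.0191


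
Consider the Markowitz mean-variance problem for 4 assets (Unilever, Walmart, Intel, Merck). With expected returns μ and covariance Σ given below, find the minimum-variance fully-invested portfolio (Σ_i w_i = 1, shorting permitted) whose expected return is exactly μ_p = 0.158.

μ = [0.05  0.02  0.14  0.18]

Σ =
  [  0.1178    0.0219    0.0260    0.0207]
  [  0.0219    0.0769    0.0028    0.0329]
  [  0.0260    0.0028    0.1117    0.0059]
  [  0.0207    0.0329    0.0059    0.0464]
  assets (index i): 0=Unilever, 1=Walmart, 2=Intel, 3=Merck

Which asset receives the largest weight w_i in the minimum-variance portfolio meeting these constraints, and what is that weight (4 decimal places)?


Merck (0.6701)

u=Σ⁻¹μ = [-0.3906  -1.9276  1.1138  5.2787]
v=Σ⁻¹𝟙 = [3.1942  5.1878  7.2589  15.5253]
a=μᵀu=1.048017  b=𝟙ᵀu=4.074275  c=𝟙ᵀv=31.166254  D=ac−b²=16.063058
λ₁=(c·0.158−b)/D = (31.166254·0.158−4.074275)/16.063058 = 0.052916
λ₂=(a−b·0.158)/D = (1.048017−4.074275·0.158)/16.063058 = 0.025168
w* = 0.052916·u + 0.025168·v:
  w_0 = 0.052916·-0.3906 + 0.025168·3.1942 = 0.0597  (Unilever)
  w_1 = 0.052916·-1.9276 + 0.025168·5.1878 = 0.0286  (Walmart)
  w_2 = 0.052916·1.1138 + 0.025168·7.2589 = 0.2416  (Intel)
  w_3 = 0.052916·5.2787 + 0.025168·15.5253 = 0.6701  (Merck)
Σw_i=1.0000  μᵀw=0.1580
σ²=wᵀΣw=λ₁·μ_p+λ₂ = 0.052916·0.158 + 0.025168 = 0.033529 ≈ 0.0335


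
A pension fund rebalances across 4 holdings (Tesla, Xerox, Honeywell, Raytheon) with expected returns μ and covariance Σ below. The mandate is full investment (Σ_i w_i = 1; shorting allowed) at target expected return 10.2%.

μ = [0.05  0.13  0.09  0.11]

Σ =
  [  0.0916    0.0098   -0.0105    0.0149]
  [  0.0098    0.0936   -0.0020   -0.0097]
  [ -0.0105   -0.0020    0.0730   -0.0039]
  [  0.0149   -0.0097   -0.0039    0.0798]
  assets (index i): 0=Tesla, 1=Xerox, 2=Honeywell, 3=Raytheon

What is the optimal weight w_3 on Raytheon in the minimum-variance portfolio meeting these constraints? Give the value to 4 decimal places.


0.2945

u=Σ⁻¹μ = [0.2827  1.5533  1.4007  1.5829]
v=Σ⁻¹𝟙 = [9.4359  11.3797  16.0588  12.9376]
a=μᵀu=0.516241  b=𝟙ᵀu=4.819580  c=𝟙ᵀv=49.811955  D=ac−b²=2.486603
λ₁=(c·0.102−b)/D = (49.811955·0.102−4.819580)/2.486603 = 0.105059
λ₂=(a−b·0.102)/D = (0.516241−4.819580·0.102)/2.486603 = 0.009911
w* = 0.105059·u + 0.009911·v:
  w_0 = 0.105059·0.2827 + 0.009911·9.4359 = 0.1232  (Tesla)
  w_1 = 0.105059·1.5533 + 0.009911·11.3797 = 0.2760  (Xerox)
  w_2 = 0.105059·1.4007 + 0.009911·16.0588 = 0.3063  (Honeywell)
  w_3 = 0.105059·1.5829 + 0.009911·12.9376 = 0.2945  (Raytheon)
Σw_i=1.0000  μᵀw=0.1020
σ²=wᵀΣw=λ₁·μ_p+λ₂ = 0.105059·0.102 + 0.009911 = 0.020626 ≈ 0.0206


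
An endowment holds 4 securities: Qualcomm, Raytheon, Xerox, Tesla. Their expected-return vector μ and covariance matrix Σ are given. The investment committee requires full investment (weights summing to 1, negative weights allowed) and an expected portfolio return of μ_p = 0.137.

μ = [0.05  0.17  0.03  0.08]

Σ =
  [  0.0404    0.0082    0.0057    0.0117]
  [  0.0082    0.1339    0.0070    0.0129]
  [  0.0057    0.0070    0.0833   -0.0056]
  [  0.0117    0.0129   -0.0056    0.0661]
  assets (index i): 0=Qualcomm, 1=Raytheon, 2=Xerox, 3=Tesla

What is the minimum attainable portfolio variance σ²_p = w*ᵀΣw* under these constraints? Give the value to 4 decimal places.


p=Σ⁻¹μ = [0.7130  1.1260  0.2764  0.8878]
q=Σ⁻¹𝟙 = [18.8203  4.5930  11.1272  11.8436]
a=μᵀp=0.306377  b=𝟙ᵀp=3.003132  c=𝟙ᵀq=46.384187  D=ac−b²=5.192231
λ₁=(c·0.137−b)/D = (46.384187·0.137−3.003132)/5.192231 = 0.645484
λ₂=(a−b·0.137)/D = (0.306377−3.003132·0.137)/5.192231 = -0.020233
w* = 0.645484·p + -0.020233·q:
  w_0 = 0.645484·0.7130 + -0.020233·18.8203 = 0.0794  (Qualcomm)
  w_1 = 0.645484·1.1260 + -0.020233·4.5930 = 0.6339  (Raytheon)
  w_2 = 0.645484·0.2764 + -0.020233·11.1272 = -0.0467  (Xerox)
  w_3 = 0.645484·0.8878 + -0.020233·11.8436 = 0.3334  (Tesla)
Σw_i=1.0000  μᵀw=0.1370
σ²=wᵀΣw=λ₁·μ_p+λ₂ = 0.645484·0.137 + -0.020233 = 0.068199 ≈ 0.0682

0.0682


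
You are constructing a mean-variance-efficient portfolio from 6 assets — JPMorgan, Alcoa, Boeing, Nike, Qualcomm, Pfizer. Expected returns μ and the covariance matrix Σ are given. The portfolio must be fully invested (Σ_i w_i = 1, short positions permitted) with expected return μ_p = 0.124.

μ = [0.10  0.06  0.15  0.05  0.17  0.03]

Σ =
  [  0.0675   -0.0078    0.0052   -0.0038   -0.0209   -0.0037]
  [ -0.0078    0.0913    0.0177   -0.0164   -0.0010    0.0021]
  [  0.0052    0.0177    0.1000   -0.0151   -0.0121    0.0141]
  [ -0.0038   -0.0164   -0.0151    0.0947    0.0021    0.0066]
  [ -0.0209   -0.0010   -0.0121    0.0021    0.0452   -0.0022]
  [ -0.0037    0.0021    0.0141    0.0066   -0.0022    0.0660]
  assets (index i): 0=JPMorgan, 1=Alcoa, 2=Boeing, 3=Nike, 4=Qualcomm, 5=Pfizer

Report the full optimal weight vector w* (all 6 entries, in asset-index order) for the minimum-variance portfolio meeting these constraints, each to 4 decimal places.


0.2476  0.0770  0.1330  0.0869  0.4047  0.0508

g=Σ⁻¹μ = [3.2837  0.7806  1.9987  0.9652  5.8007  0.2836]
h=Σ⁻¹𝟙 = [29.1765  13.9674  10.8730  14.0518  38.8587  13.9100]
a=μᵀg=1.717896  b=𝟙ᵀg=13.112524  c=𝟙ᵀh=120.837496  D=ac−b²=35.647979
λ₁=(c·0.124−b)/D = (120.837496·0.124−13.112524)/35.647979 = 0.052495
λ₂=(a−b·0.124)/D = (1.717896−13.112524·0.124)/35.647979 = 0.002579
w* = 0.052495·g + 0.002579·h:
  w_0 = 0.052495·3.2837 + 0.002579·29.1765 = 0.2476  (JPMorgan)
  w_1 = 0.052495·0.7806 + 0.002579·13.9674 = 0.0770  (Alcoa)
  w_2 = 0.052495·1.9987 + 0.002579·10.8730 = 0.1330  (Boeing)
  w_3 = 0.052495·0.9652 + 0.002579·14.0518 = 0.0869  (Nike)
  w_4 = 0.052495·5.8007 + 0.002579·38.8587 = 0.4047  (Qualcomm)
  w_5 = 0.052495·0.2836 + 0.002579·13.9100 = 0.0508  (Pfizer)
Σw_i=1.0000  μᵀw=0.1240
σ²=wᵀΣw=λ₁·μ_p+λ₂ = 0.052495·0.124 + 0.002579 = 0.009089 ≈ 0.0091


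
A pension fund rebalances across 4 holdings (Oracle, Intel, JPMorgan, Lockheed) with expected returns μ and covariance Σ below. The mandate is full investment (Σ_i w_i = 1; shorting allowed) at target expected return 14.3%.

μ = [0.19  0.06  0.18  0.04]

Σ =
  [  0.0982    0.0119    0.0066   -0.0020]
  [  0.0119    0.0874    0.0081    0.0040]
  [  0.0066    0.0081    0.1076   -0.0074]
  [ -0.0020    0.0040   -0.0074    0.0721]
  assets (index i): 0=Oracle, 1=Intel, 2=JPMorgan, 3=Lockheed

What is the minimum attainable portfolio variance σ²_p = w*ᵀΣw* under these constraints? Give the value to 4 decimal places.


u=Σ⁻¹μ = [1.8118  0.2575  1.5942  0.7544]
v=Σ⁻¹𝟙 = [8.8103  8.7324  9.0975  14.5633]
a=μᵀu=0.676836  b=𝟙ᵀu=4.417971  c=𝟙ᵀv=41.203441  D=ac−b²=8.369502
λ₁=(c·0.143−b)/D = (41.203441·0.143−4.417971)/8.369502 = 0.176130
λ₂=(a−b·0.143)/D = (0.676836−4.417971·0.143)/8.369502 = 0.005385
w* = 0.176130·u + 0.005385·v:
  w_0 = 0.176130·1.8118 + 0.005385·8.8103 = 0.3666  (Oracle)
  w_1 = 0.176130·0.2575 + 0.005385·8.7324 = 0.0924  (Intel)
  w_2 = 0.176130·1.5942 + 0.005385·9.0975 = 0.3298  (JPMorgan)
  w_3 = 0.176130·0.7544 + 0.005385·14.5633 = 0.2113  (Lockheed)
Σw_i=1.0000  μᵀw=0.1430
σ²=wᵀΣw=λ₁·μ_p+λ₂ = 0.176130·0.143 + 0.005385 = 0.030571 ≈ 0.0306

0.0306


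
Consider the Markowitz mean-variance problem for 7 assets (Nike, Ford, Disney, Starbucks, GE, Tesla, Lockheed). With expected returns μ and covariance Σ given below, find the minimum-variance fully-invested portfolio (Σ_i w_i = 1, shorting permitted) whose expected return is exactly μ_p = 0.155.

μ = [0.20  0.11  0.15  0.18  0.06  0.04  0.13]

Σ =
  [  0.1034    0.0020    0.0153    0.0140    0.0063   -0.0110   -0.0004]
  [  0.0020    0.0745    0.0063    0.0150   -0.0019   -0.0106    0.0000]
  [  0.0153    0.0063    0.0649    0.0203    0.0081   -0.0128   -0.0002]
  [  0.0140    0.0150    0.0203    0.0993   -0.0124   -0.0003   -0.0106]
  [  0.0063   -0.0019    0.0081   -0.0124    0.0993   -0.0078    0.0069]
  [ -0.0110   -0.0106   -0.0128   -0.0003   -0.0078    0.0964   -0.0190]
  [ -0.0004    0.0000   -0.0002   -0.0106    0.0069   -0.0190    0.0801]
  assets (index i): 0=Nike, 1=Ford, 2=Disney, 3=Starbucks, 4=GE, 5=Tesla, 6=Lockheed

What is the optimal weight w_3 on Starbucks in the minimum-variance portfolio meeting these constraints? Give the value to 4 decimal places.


u=Σ⁻¹μ = [1.6142  1.2368  1.6018  1.3659  0.5299  1.4097  2.1045]
v=Σ⁻¹𝟙 = [8.0040  13.5588  12.3306  7.5072  10.0280  18.6203  17.1016]
a=μᵀu=1.306790  b=𝟙ᵀu=9.862846  c=𝟙ᵀv=87.150508  D=ac−b²=16.611695
λ₁=(c·0.155−b)/D = (87.150508·0.155−9.862846)/16.611695 = 0.219453
λ₂=(a−b·0.155)/D = (1.306790−9.862846·0.155)/16.611695 = -0.013361
w* = 0.219453·u + -0.013361·v:
  w_0 = 0.219453·1.6142 + -0.013361·8.0040 = 0.2473  (Nike)
  w_1 = 0.219453·1.2368 + -0.013361·13.5588 = 0.0903  (Ford)
  w_2 = 0.219453·1.6018 + -0.013361·12.3306 = 0.1868  (Disney)
  w_3 = 0.219453·1.3659 + -0.013361·7.5072 = 0.1994  (Starbucks)
  w_4 = 0.219453·0.5299 + -0.013361·10.0280 = -0.0177  (GE)
  w_5 = 0.219453·1.4097 + -0.013361·18.6203 = 0.0606  (Tesla)
  w_6 = 0.219453·2.1045 + -0.013361·17.1016 = 0.2333  (Lockheed)
Σw_i=1.0000  μᵀw=0.1550
σ²=wᵀΣw=λ₁·μ_p+λ₂ = 0.219453·0.155 + -0.013361 = 0.020654 ≈ 0.0207

0.1994


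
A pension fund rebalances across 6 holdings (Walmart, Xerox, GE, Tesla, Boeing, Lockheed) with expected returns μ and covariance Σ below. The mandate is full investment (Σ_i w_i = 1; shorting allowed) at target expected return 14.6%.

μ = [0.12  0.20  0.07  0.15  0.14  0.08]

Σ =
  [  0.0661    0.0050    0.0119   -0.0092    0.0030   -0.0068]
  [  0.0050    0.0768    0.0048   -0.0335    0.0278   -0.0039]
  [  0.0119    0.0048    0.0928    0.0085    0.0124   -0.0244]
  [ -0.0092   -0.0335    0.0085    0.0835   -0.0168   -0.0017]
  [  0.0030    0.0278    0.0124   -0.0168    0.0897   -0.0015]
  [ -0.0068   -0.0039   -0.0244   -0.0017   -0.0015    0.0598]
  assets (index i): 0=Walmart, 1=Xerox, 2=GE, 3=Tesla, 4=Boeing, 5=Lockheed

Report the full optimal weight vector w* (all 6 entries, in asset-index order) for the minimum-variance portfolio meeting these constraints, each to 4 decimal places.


u=Σ⁻¹μ = [2.1595  3.8383  0.3548  3.7810  0.9934  2.1109]
v=Σ⁻¹𝟙 = [17.0491  19.6168  11.1404  22.6397  7.6220  25.3209]
a=μᵀu=1.926716  b=𝟙ᵀu=13.237788  c=𝟙ᵀv=103.388906  D=ac−b²=23.962070
λ₁=(c·0.146−b)/D = (103.388906·0.146−13.237788)/23.962070 = 0.077497
λ₂=(a−b·0.146)/D = (1.926716−13.237788·0.146)/23.962070 = -0.000250
w* = 0.077497·u + -0.000250·v:
  w_0 = 0.077497·2.1595 + -0.000250·17.0491 = 0.1631  (Walmart)
  w_1 = 0.077497·3.8383 + -0.000250·19.6168 = 0.2925  (Xerox)
  w_2 = 0.077497·0.3548 + -0.000250·11.1404 = 0.0247  (GE)
  w_3 = 0.077497·3.7810 + -0.000250·22.6397 = 0.2873  (Tesla)
  w_4 = 0.077497·0.9934 + -0.000250·7.6220 = 0.0751  (Boeing)
  w_5 = 0.077497·2.1109 + -0.000250·25.3209 = 0.1572  (Lockheed)
Σw_i=1.0000  μᵀw=0.1460
σ²=wᵀΣw=λ₁·μ_p+λ₂ = 0.077497·0.146 + -0.000250 = 0.011064 ≈ 0.0111

0.1631  0.2925  0.0247  0.2873  0.0751  0.1572


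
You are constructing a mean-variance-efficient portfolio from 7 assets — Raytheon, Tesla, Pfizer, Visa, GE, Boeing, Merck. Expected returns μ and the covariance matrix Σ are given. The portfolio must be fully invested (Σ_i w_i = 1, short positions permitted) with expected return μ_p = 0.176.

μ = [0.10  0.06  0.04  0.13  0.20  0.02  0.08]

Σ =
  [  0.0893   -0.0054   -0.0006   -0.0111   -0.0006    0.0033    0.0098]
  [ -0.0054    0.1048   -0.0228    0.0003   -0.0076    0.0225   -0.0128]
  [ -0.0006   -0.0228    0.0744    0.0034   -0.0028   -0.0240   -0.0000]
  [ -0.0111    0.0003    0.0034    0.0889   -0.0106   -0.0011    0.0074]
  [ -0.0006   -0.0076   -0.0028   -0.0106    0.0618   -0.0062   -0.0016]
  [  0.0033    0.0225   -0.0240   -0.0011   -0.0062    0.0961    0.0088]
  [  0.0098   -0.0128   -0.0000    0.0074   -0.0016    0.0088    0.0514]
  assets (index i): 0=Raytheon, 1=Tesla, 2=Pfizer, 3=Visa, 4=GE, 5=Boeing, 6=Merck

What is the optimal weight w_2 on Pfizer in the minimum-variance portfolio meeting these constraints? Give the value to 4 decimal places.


g=Σ⁻¹μ = [1.3025  1.2618  1.0816  1.9236  3.8476  0.2785  1.4175]
h=Σ⁻¹𝟙 = [11.7156  16.3954  22.6423  13.2021  23.2554  11.8131  18.1052]
a=μᵀg=1.387774  b=𝟙ᵀg=11.113006  c=𝟙ᵀh=117.129084  D=ac−b²=39.049836
λ₁=(c·0.176−b)/D = (117.129084·0.176−11.113006)/39.049836 = 0.243323
λ₂=(a−b·0.176)/D = (1.387774−11.113006·0.176)/39.049836 = -0.014548
w* = 0.243323·g + -0.014548·h:
  w_0 = 0.243323·1.3025 + -0.014548·11.7156 = 0.1465  (Raytheon)
  w_1 = 0.243323·1.2618 + -0.014548·16.3954 = 0.0685  (Tesla)
  w_2 = 0.243323·1.0816 + -0.014548·22.6423 = -0.0662  (Pfizer)
  w_3 = 0.243323·1.9236 + -0.014548·13.2021 = 0.2760  (Visa)
  w_4 = 0.243323·3.8476 + -0.014548·23.2554 = 0.5979  (GE)
  w_5 = 0.243323·0.2785 + -0.014548·11.8131 = -0.1041  (Boeing)
  w_6 = 0.243323·1.4175 + -0.014548·18.1052 = 0.0815  (Merck)
Σw_i=1.0000  μᵀw=0.1760
σ²=wᵀΣw=λ₁·μ_p+λ₂ = 0.243323·0.176 + -0.014548 = 0.028276 ≈ 0.0283

-0.0662


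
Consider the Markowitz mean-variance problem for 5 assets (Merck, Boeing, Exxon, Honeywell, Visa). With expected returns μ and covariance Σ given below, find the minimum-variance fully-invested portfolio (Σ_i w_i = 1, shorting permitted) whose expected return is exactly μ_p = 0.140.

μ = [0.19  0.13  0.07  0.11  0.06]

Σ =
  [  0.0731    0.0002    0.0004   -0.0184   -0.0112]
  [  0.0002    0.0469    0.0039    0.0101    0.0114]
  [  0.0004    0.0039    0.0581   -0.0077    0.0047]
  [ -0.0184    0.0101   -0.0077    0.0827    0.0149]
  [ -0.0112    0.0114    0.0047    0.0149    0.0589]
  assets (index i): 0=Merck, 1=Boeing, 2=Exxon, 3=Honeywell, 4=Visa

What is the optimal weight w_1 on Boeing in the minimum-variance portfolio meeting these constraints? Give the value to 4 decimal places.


x=Σ⁻¹μ = [3.1318  2.1166  1.2214  1.7630  0.6611]
y=Σ⁻¹𝟙 = [19.0497  13.6600  16.9441  13.8807  13.0929]
a=μᵀx=1.189281  b=𝟙ᵀx=8.893788  c=𝟙ᵀy=76.627441  D=ac−b²=12.032097
λ₁=(c·0.140−b)/D = (76.627441·0.140−8.893788)/12.032097 = 0.152430
λ₂=(a−b·0.140)/D = (1.189281−8.893788·0.140)/12.032097 = -0.004642
w* = 0.152430·x + -0.004642·y:
  w_0 = 0.152430·3.1318 + -0.004642·19.0497 = 0.3890  (Merck)
  w_1 = 0.152430·2.1166 + -0.004642·13.6600 = 0.2592  (Boeing)
  w_2 = 0.152430·1.2214 + -0.004642·16.9441 = 0.1075  (Exxon)
  w_3 = 0.152430·1.7630 + -0.004642·13.8807 = 0.2043  (Honeywell)
  w_4 = 0.152430·0.6611 + -0.004642·13.0929 = 0.0400  (Visa)
Σw_i=1.0000  μᵀw=0.1400
σ²=wᵀΣw=λ₁·μ_p+λ₂ = 0.152430·0.140 + -0.004642 = 0.016699 ≈ 0.0167

0.2592


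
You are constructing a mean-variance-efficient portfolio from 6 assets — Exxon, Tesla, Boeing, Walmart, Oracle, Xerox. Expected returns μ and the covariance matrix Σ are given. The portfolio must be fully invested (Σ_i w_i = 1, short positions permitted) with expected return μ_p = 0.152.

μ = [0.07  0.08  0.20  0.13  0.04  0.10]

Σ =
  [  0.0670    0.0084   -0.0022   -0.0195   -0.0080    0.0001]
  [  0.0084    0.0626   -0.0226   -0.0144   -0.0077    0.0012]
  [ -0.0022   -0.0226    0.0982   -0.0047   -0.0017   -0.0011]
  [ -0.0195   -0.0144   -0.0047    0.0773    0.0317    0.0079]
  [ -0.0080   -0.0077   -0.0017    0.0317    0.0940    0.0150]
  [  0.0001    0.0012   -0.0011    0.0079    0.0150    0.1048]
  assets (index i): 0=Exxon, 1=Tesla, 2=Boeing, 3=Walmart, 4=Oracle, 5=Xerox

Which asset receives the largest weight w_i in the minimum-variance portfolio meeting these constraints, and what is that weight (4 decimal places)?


p=Σ⁻¹μ = [1.5780  2.6796  2.8258  2.7640  -0.2254  0.7756]
q=Σ⁻¹𝟙 = [18.9698  25.0485  17.5237  19.9631  6.7809  6.9456]
a=μᵀp=1.317842  b=𝟙ᵀp=10.397493  c=𝟙ᵀq=95.231557  D=ac−b²=17.392326
λ₁=(c·0.152−b)/D = (95.231557·0.152−10.397493)/17.392326 = 0.234454
λ₂=(a−b·0.152)/D = (1.317842−10.397493·0.152)/17.392326 = -0.015097
w* = 0.234454·p + -0.015097·q:
  w_0 = 0.234454·1.5780 + -0.015097·18.9698 = 0.0836  (Exxon)
  w_1 = 0.234454·2.6796 + -0.015097·25.0485 = 0.2501  (Tesla)
  w_2 = 0.234454·2.8258 + -0.015097·17.5237 = 0.3980  (Boeing)
  w_3 = 0.234454·2.7640 + -0.015097·19.9631 = 0.3466  (Walmart)
  w_4 = 0.234454·-0.2254 + -0.015097·6.7809 = -0.1552  (Oracle)
  w_5 = 0.234454·0.7756 + -0.015097·6.9456 = 0.0770  (Xerox)
Σw_i=1.0000  μᵀw=0.1520
σ²=wᵀΣw=λ₁·μ_p+λ₂ = 0.234454·0.152 + -0.015097 = 0.020540 ≈ 0.0205

Boeing (0.3980)


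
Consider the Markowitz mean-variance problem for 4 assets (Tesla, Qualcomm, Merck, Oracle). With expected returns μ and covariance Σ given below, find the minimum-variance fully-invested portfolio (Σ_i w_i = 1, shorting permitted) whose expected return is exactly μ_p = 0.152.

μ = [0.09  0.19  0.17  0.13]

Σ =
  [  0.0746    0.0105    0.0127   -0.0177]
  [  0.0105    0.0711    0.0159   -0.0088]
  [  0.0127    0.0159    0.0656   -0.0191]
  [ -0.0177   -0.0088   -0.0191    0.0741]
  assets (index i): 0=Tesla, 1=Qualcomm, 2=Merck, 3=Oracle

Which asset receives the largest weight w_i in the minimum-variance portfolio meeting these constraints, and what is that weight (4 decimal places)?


Oracle (0.3285)

p=Σ⁻¹μ = [1.1378  2.2725  2.6908  2.9896]
q=Σ⁻¹𝟙 = [14.3973  11.0699  16.3110  22.4533]
a=μᵀp=1.380281  b=𝟙ᵀp=9.090836  c=𝟙ᵀq=64.231487  D=ac−b²=6.014227
λ₁=(c·0.152−b)/D = (64.231487·0.152−9.090836)/6.014227 = 0.111793
λ₂=(a−b·0.152)/D = (1.380281−9.090836·0.152)/6.014227 = -0.000254
w* = 0.111793·p + -0.000254·q:
  w_0 = 0.111793·1.1378 + -0.000254·14.3973 = 0.1235  (Tesla)
  w_1 = 0.111793·2.2725 + -0.000254·11.0699 = 0.2512  (Qualcomm)
  w_2 = 0.111793·2.6908 + -0.000254·16.3110 = 0.2967  (Merck)
  w_3 = 0.111793·2.9896 + -0.000254·22.4533 = 0.3285  (Oracle)
Σw_i=1.0000  μᵀw=0.1520
σ²=wᵀΣw=λ₁·μ_p+λ₂ = 0.111793·0.152 + -0.000254 = 0.016739 ≈ 0.0167


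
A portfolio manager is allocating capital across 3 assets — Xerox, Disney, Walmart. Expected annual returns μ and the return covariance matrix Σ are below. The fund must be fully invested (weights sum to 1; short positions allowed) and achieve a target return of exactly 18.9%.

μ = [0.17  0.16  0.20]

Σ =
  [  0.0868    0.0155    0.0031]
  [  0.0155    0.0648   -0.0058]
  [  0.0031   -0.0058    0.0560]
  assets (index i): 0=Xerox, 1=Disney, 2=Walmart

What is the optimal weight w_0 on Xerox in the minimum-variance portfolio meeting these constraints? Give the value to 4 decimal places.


g=Σ⁻¹μ = [1.3827  2.4741  3.7511]
h=Σ⁻¹𝟙 = [8.1311  15.1860  18.9799]
a=μᵀg=1.381155  b=𝟙ᵀg=7.608016  c=𝟙ᵀh=42.296939  D=ac−b²=0.536739
λ₁=(c·0.189−b)/D = (42.296939·0.189−7.608016)/0.536739 = 0.719355
λ₂=(a−b·0.189)/D = (1.381155−7.608016·0.189)/0.536739 = -0.105749
w* = 0.719355·g + -0.105749·h:
  w_0 = 0.719355·1.3827 + -0.105749·8.1311 = 0.1348  (Xerox)
  w_1 = 0.719355·2.4741 + -0.105749·15.1860 = 0.1739  (Disney)
  w_2 = 0.719355·3.7511 + -0.105749·18.9799 = 0.6913  (Walmart)
Σw_i=1.0000  μᵀw=0.1890
σ²=wᵀΣw=λ₁·μ_p+λ₂ = 0.719355·0.189 + -0.105749 = 0.030209 ≈ 0.0302

0.1348


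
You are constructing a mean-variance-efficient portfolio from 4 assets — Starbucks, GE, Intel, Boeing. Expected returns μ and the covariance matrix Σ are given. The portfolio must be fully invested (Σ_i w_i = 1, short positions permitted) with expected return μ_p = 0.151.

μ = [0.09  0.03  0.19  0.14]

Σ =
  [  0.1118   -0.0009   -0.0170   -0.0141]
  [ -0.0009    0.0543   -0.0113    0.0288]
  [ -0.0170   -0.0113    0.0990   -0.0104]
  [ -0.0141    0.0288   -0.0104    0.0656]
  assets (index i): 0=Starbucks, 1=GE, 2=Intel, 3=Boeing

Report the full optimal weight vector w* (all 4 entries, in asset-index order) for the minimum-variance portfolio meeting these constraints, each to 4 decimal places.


0.2375  -0.0439  0.3608  0.4456

u=Σ⁻¹μ = [1.5645  -0.5579  2.4502  3.1038]
v=Σ⁻¹𝟙 = [13.2159  14.2943  15.5007  14.2664]
a=μᵀu=1.024148  b=𝟙ᵀu=6.560674  c=𝟙ᵀv=57.277183  D=ac−b²=15.617866
λ₁=(c·0.151−b)/D = (57.277183·0.151−6.560674)/15.617866 = 0.133705
λ₂=(a−b·0.151)/D = (1.024148−6.560674·0.151)/15.617866 = 0.002144
w* = 0.133705·u + 0.002144·v:
  w_0 = 0.133705·1.5645 + 0.002144·13.2159 = 0.2375  (Starbucks)
  w_1 = 0.133705·-0.5579 + 0.002144·14.2943 = -0.0439  (GE)
  w_2 = 0.133705·2.4502 + 0.002144·15.5007 = 0.3608  (Intel)
  w_3 = 0.133705·3.1038 + 0.002144·14.2664 = 0.4456  (Boeing)
Σw_i=1.0000  μᵀw=0.1510
σ²=wᵀΣw=λ₁·μ_p+λ₂ = 0.133705·0.151 + 0.002144 = 0.022333 ≈ 0.0223


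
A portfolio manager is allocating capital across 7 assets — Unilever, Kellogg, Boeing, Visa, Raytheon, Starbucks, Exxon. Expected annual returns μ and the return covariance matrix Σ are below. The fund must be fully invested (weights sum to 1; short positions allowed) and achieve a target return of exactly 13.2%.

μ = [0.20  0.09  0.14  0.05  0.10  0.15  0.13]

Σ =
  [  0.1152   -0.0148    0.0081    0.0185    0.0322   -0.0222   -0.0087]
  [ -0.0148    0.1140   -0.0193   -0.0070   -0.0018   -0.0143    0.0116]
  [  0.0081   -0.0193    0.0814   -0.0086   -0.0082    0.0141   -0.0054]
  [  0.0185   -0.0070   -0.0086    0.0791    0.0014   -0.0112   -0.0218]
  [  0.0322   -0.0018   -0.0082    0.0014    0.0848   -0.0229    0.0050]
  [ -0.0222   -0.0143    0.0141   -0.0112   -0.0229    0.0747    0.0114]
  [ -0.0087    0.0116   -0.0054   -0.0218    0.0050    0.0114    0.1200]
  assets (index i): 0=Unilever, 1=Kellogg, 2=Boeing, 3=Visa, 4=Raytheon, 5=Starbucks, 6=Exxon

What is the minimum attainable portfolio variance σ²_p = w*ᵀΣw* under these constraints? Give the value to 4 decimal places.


0.0111

u=Σ⁻¹μ = [1.9073  1.7061  1.7456  1.2088  1.3983  3.0279  1.0089]
v=Σ⁻¹𝟙 = [6.8519  15.6343  15.7642  19.3828  16.1366  21.9518  8.7916]
a=μᵀu=1.565005  b=𝟙ᵀu=12.002918  c=𝟙ᵀv=104.513093  D=ac−b²=19.493466
λ₁=(c·0.132−b)/D = (104.513093·0.132−12.002918)/19.493466 = 0.091970
λ₂=(a−b·0.132)/D = (1.565005−12.002918·0.132)/19.493466 = -0.000994
w* = 0.091970·u + -0.000994·v:
  w_0 = 0.091970·1.9073 + -0.000994·6.8519 = 0.1686  (Unilever)
  w_1 = 0.091970·1.7061 + -0.000994·15.6343 = 0.1414  (Kellogg)
  w_2 = 0.091970·1.7456 + -0.000994·15.7642 = 0.1449  (Boeing)
  w_3 = 0.091970·1.2088 + -0.000994·19.3828 = 0.0919  (Visa)
  w_4 = 0.091970·1.3983 + -0.000994·16.1366 = 0.1126  (Raytheon)
  w_5 = 0.091970·3.0279 + -0.000994·21.9518 = 0.2566  (Starbucks)
  w_6 = 0.091970·1.0089 + -0.000994·8.7916 = 0.0841  (Exxon)
Σw_i=1.0000  μᵀw=0.1320
σ²=wᵀΣw=λ₁·μ_p+λ₂ = 0.091970·0.132 + -0.000994 = 0.011146 ≈ 0.0111


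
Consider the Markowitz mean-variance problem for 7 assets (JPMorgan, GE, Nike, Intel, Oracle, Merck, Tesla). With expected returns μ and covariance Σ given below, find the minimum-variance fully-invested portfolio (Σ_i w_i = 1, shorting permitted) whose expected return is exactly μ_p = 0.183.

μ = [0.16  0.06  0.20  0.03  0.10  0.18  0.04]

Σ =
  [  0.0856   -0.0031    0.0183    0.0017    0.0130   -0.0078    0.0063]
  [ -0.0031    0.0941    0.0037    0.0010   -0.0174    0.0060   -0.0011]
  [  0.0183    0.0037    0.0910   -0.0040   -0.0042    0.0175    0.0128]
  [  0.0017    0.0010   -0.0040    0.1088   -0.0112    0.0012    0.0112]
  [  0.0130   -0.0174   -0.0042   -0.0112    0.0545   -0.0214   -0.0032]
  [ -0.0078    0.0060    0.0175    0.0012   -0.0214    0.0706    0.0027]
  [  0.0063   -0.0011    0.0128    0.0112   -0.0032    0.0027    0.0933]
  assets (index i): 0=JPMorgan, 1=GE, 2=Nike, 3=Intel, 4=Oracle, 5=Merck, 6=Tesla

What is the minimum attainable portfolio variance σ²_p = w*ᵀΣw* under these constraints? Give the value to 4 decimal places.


u=Σ⁻¹μ = [1.3715  1.0346  1.4187  0.5960  3.3581  3.2653  0.1028]
v=Σ⁻¹𝟙 = [7.0930  15.4171  5.5377  11.4396  33.4637  21.8774  8.8026]
a=μᵀu=1.510815  b=𝟙ᵀu=11.147047  c=𝟙ᵀv=103.631126  D=ac−b²=32.310759
λ₁=(c·0.183−b)/D = (103.631126·0.183−11.147047)/32.310759 = 0.241946
λ₂=(a−b·0.183)/D = (1.510815−11.147047·0.183)/32.310759 = -0.016375
w* = 0.241946·u + -0.016375·v:
  w_0 = 0.241946·1.3715 + -0.016375·7.0930 = 0.2157  (JPMorgan)
  w_1 = 0.241946·1.0346 + -0.016375·15.4171 = -0.0021  (GE)
  w_2 = 0.241946·1.4187 + -0.016375·5.5377 = 0.2526  (Nike)
  w_3 = 0.241946·0.5960 + -0.016375·11.4396 = -0.0431  (Intel)
  w_4 = 0.241946·3.3581 + -0.016375·33.4637 = 0.2645  (Oracle)
  w_5 = 0.241946·3.2653 + -0.016375·21.8774 = 0.4318  (Merck)
  w_6 = 0.241946·0.1028 + -0.016375·8.8026 = -0.1193  (Tesla)
Σw_i=1.0000  μᵀw=0.1830
σ²=wᵀΣw=λ₁·μ_p+λ₂ = 0.241946·0.183 + -0.016375 = 0.027901 ≈ 0.0279

0.0279


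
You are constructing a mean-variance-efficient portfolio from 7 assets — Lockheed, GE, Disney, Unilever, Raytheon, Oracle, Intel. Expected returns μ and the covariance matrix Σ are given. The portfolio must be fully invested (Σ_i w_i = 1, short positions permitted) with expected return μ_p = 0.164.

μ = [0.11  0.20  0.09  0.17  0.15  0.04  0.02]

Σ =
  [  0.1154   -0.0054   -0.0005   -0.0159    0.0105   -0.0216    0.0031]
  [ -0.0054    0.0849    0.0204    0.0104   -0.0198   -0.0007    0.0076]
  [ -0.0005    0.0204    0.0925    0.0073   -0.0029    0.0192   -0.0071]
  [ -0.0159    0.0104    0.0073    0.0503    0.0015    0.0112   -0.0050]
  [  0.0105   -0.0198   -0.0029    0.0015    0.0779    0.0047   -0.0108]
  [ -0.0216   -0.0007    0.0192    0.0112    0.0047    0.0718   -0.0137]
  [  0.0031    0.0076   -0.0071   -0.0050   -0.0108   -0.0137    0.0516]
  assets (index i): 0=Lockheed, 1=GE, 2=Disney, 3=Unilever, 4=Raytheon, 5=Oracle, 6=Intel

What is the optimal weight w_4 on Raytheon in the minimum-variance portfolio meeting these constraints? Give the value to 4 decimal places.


g=Σ⁻¹μ = [1.3462  2.4829  0.2356  3.1771  2.4216  0.4420  0.9055]
h=Σ⁻¹𝟙 = [12.8709  10.2224  6.1221  19.3356  16.3667  17.4959  27.8878]
a=μᵀg=1.605008  b=𝟙ᵀg=11.010917  c=𝟙ᵀh=110.301361  D=ac−b²=55.794221
λ₁=(c·0.164−b)/D = (110.301361·0.164−11.010917)/55.794221 = 0.126868
λ₂=(a−b·0.164)/D = (1.605008−11.010917·0.164)/55.794221 = -0.003599
w* = 0.126868·g + -0.003599·h:
  w_0 = 0.126868·1.3462 + -0.003599·12.8709 = 0.1245  (Lockheed)
  w_1 = 0.126868·2.4829 + -0.003599·10.2224 = 0.2782  (GE)
  w_2 = 0.126868·0.2356 + -0.003599·6.1221 = 0.0079  (Disney)
  w_3 = 0.126868·3.1771 + -0.003599·19.3356 = 0.3335  (Unilever)
  w_4 = 0.126868·2.4216 + -0.003599·16.3667 = 0.2483  (Raytheon)
  w_5 = 0.126868·0.4420 + -0.003599·17.4959 = -0.0069  (Oracle)
  w_6 = 0.126868·0.9055 + -0.003599·27.8878 = 0.0145  (Intel)
Σw_i=1.0000  μᵀw=0.1640
σ²=wᵀΣw=λ₁·μ_p+λ₂ = 0.126868·0.164 + -0.003599 = 0.017208 ≈ 0.0172

0.2483
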